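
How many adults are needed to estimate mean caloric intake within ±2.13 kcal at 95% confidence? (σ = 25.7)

n = (z*σ/E)² = (1.96×25.7/2.13)² = 559.3 → n = 560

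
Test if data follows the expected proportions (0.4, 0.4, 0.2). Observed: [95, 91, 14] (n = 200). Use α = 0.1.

Expected: [80.0, 80.0, 40.0]. χ² = 21.225. df = 2, critical = 4.605. Reject H₀.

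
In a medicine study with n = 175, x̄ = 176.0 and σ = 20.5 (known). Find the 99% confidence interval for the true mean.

CI = x̄ ± z*(σ/√n) = 176.0 ± 2.576(20.5/√175) = 176.0 ± 3.99 = (172.01, 179.99)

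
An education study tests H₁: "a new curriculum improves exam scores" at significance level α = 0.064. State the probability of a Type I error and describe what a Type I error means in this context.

P(Type I error) = α = 0.064. A Type I error is rejecting H₀ when H₀ is actually true (false positive) — here, concluding that a new curriculum improves exam scores when in fact this is not the case. Consequence: adopting a curriculum that gives no real benefit — disruption for nothing.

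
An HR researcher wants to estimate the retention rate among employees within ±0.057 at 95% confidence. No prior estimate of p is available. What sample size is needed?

Conservative approach: use p = 0.5 (maximizes p(1-p) = 0.25). n = z²(0.25)/E² = 1.96²×0.25/0.057² = 295.6 → n = 296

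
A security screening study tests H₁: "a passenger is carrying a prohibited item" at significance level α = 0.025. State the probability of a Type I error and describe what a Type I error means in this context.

P(Type I error) = α = 0.025. A Type I error is rejecting H₀ when H₀ is actually true (false positive) — here, concluding that a passenger is carrying a prohibited item when in fact this is not the case. Consequence: detaining an innocent passenger — delay and inconvenience.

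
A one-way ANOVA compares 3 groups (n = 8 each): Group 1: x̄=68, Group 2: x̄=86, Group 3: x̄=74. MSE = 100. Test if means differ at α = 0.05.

Grand mean = 76.0. SS_between = 1344.0, MS_between = 672.0. F = 6.72, F_crit ≈ 3.467. Reject H₀.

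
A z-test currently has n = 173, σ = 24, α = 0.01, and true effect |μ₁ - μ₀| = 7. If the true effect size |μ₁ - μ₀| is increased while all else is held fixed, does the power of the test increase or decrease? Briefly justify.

Power increases: a larger true effect increases the non-centrality λ = |μ₁ - μ₀|/(σ/√n).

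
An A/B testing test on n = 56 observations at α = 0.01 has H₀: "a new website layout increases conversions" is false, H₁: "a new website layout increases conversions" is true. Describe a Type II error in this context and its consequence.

Type II error: failing to reject H₀ when it is false — concluding that a new website layout increases conversions is not supported when in fact it is. Consequence: discarding a layout that would have improved conversions — lost revenue.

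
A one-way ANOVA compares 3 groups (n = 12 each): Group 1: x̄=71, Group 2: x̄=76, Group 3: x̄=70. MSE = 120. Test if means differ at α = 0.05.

Grand mean = 72.33. SS_between = 248.0, MS_between = 124.0. F = 1.033, F_crit ≈ 3.285. Fail to reject H₀.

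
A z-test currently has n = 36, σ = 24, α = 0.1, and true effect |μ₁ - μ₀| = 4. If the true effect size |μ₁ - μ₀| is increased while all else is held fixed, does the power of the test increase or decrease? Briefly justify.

Power increases: a larger true effect increases the non-centrality λ = |μ₁ - μ₀|/(σ/√n).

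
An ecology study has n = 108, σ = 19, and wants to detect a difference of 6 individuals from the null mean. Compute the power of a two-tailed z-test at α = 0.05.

SE = σ/√n = 19/√108 = 1.828. Non-centrality λ = d/SE = 6/1.828 = 3.282. Power ≈ Φ(λ - z_{α/2}) = Φ(3.282 - 1.96) = Φ(1.322) = 0.907.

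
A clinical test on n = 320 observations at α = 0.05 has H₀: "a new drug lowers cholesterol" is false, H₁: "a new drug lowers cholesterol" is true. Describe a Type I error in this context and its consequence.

Type I error: rejecting H₀ when it is true — concluding that a new drug lowers cholesterol when in fact it is not. Consequence: approving an ineffective drug — patients take a useless medication and may skip effective alternatives.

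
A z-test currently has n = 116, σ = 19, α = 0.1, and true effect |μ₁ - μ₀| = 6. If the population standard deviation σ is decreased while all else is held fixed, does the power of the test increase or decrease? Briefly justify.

Power increases: a smaller σ shrinks the standard error σ/√n, moving the sampling distribution under H₁ further from the critical value.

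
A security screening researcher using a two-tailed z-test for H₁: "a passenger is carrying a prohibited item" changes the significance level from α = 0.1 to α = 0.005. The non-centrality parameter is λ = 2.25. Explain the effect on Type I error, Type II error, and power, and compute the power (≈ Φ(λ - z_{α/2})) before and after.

Decreasing α from 0.1 to 0.005:
• Type I error rate decreases (α is the Type I rate by definition).
• Critical value moves from z_{α/2} = 1.645 to 2.807, so power = Φ(λ - z_{α/2}) goes from Φ(2.25 - 1.645) = 0.727 to Φ(2.25 - 2.807) = 0.289.
• Type II error rate β = 1 - power therefore increases (0.273 → 0.711).
Appropriate when false positives are costly — here, detaining an innocent passenger — delay and inconvenience.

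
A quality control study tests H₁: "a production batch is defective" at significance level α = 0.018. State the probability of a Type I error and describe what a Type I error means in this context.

P(Type I error) = α = 0.018. A Type I error is rejecting H₀ when H₀ is actually true (false positive) — here, concluding that a production batch is defective when in fact this is not the case. Consequence: scrapping a good batch — wasted material and cost for no reason.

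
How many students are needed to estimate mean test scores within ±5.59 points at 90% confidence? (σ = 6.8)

n = (z*σ/E)² = (1.645×6.8/5.59)² = 4.004 → n = 5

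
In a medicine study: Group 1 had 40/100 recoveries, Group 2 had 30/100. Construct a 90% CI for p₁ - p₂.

p̂₁ = 0.4, p̂₂ = 0.3. Difference = 0.1. CI = (-0.01, 0.21)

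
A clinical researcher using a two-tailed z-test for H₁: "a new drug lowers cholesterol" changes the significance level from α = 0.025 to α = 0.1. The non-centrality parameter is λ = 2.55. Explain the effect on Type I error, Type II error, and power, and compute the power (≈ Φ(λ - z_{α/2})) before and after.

Increasing α from 0.025 to 0.1:
• Type I error rate increases (α is the Type I rate by definition).
• Critical value moves from z_{α/2} = 2.241 to 1.645, so power = Φ(λ - z_{α/2}) goes from Φ(2.55 - 2.241) = 0.621 to Φ(2.55 - 1.645) = 0.817.
• Type II error rate β = 1 - power therefore decreases (0.379 → 0.183).
Appropriate when false negatives are costly — here, shelving an effective drug — patients miss out on a treatment that would have helped.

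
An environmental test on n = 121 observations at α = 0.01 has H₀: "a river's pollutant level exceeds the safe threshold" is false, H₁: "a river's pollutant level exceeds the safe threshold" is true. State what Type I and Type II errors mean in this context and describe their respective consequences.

Type I (false positive): concluding that a river's pollutant level exceeds the safe threshold when it is not — shutting down a compliant factory unnecessarily. Type II (false negative): failing to conclude that a river's pollutant level exceeds the safe threshold when it is — allowing unsafe pollution to continue. Which is costlier depends on domain priorities and is a judgement call rather than a statistical fact.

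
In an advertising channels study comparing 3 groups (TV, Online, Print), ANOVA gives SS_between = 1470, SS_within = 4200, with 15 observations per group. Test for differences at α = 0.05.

df_between = 2, df_within = 42. F = MS_between/MS_within = 735.0/100.0 = 7.35. F_crit ≈ 3.22. Reject H₀. At least one mean differs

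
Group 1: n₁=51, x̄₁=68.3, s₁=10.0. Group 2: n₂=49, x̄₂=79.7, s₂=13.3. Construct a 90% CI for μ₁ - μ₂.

Difference = -11.4. SE = √(10.0²/51 + 13.3²/49) = 2.36. CI = (-15.28, -7.52)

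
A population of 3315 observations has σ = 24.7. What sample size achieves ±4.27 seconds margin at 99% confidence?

Without FPC: n₀ = (2.576×24.7/4.27)² = 222.039. With FPC: n = n₀N/(n₀+N-1) = 208.2 → n = 209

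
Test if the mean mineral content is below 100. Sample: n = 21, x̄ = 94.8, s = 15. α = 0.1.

t = (94.8 - 100)/(15/√21) = -1.589, df = 20. Critical t = -1.325. Reject H₀.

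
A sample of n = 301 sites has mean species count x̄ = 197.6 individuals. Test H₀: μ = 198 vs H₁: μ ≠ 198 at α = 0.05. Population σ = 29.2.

z = (x̄ - μ₀)/(σ/√n) = (197.6 - 198)/(29.2/√301) = -0.238. Critical value: ±1.96. Since |-0.238| ≤ 1.96, Fail to reject H₀.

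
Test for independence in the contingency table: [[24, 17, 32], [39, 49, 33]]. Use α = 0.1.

χ² = 7.697. df = 2, critical = 4.605. Reject H₀. Variables are dependent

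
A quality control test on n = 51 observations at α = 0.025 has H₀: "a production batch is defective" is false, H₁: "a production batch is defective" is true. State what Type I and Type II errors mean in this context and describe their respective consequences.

Type I (false positive): concluding that a production batch is defective when it is not — scrapping a good batch — wasted material and cost for no reason. Type II (false negative): failing to conclude that a production batch is defective when it is — shipping a defective batch — faulty products reach customers. Which is costlier depends on domain priorities and is a judgement call rather than a statistical fact.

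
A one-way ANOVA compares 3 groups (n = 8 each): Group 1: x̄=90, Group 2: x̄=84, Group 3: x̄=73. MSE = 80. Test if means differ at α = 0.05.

Grand mean = 82.33. SS_between = 1189.33, MS_between = 594.67. F = 7.433, F_crit ≈ 3.467. Reject H₀.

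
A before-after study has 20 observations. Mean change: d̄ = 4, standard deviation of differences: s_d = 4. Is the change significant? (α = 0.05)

t = d̄/(s_d/√n) = 4/(4/√20) = 4.472. df = 19, critical t = ±2.093. Reject H₀.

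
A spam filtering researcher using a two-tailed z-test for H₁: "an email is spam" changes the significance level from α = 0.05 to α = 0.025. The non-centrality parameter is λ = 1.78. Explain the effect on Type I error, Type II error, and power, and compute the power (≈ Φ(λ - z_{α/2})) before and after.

Decreasing α from 0.05 to 0.025:
• Type I error rate decreases (α is the Type I rate by definition).
• Critical value moves from z_{α/2} = 1.96 to 2.241, so power = Φ(λ - z_{α/2}) goes from Φ(1.78 - 1.96) = 0.429 to Φ(1.78 - 2.241) = 0.322.
• Type II error rate β = 1 - power therefore increases (0.571 → 0.678).
Appropriate when false positives are costly — here, a legitimate email is sent to the spam folder and the user misses it.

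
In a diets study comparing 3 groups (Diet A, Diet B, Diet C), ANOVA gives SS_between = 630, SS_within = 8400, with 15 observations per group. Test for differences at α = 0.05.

df_between = 2, df_within = 42. F = MS_between/MS_within = 315.0/200.0 = 1.575. F_crit ≈ 3.22. Fail to reject H₀.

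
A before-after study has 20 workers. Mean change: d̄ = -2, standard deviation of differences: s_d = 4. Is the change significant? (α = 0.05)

t = d̄/(s_d/√n) = -2/(4/√20) = -2.236. df = 19, critical t = ±2.093. Reject H₀.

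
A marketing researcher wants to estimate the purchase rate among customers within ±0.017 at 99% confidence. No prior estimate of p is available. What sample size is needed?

Conservative approach: use p = 0.5 (maximizes p(1-p) = 0.25). n = z²(0.25)/E² = 2.576²×0.25/0.017² = 5740.3 → n = 5741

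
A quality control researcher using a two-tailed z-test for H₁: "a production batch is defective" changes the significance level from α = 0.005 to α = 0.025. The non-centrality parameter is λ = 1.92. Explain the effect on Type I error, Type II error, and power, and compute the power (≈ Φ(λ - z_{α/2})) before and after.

Increasing α from 0.005 to 0.025:
• Type I error rate increases (α is the Type I rate by definition).
• Critical value moves from z_{α/2} = 2.807 to 2.241, so power = Φ(λ - z_{α/2}) goes from Φ(1.92 - 2.807) = 0.188 to Φ(1.92 - 2.241) = 0.374.
• Type II error rate β = 1 - power therefore decreases (0.812 → 0.626).
Appropriate when false negatives are costly — here, shipping a defective batch — faulty products reach customers.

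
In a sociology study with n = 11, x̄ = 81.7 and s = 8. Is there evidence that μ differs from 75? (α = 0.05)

t = (x̄ - μ₀)/(s/√n) = (81.7 - 75)/(8/√11) = 2.778. df = 10, critical t = ±2.228. Reject H₀.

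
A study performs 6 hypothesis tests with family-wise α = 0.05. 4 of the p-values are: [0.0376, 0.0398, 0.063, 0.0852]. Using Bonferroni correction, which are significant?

Bonferroni α = 0.05/6 = 0.00833. None of the given p-values are significant.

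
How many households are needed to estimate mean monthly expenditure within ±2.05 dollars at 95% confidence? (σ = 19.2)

n = (z*σ/E)² = (1.96×19.2/2.05)² = 337.0 → n = 337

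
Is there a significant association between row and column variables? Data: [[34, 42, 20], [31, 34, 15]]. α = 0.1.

χ² = 0.242. df = 2, critical = 4.605. Fail to reject H₀. No evidence of dependence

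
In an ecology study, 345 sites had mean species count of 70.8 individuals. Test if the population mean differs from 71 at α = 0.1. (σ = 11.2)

z = (x̄ - μ₀)/(σ/√n) = (70.8 - 71)/(11.2/√345) = -0.332. Critical value: ±1.645. Since |-0.332| ≤ 1.645, Fail to reject H₀.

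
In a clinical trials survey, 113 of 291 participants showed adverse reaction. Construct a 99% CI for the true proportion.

p̂ = 0.388. CI = p̂ ± z*√(p̂(1-p̂)/n) = (0.315, 0.462)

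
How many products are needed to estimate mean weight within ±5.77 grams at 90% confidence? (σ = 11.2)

n = (z*σ/E)² = (1.645×11.2/5.77)² = 10.2 → n = 11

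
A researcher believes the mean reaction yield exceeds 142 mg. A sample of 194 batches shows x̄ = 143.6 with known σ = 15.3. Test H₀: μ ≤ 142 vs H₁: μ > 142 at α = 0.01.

z = 1.457. Critical value: 2.33. Fail to reject H₀.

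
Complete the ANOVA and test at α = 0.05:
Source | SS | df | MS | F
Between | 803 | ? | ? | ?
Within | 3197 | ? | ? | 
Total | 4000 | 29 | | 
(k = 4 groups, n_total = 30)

df_between = 3, df_within = 26. MS_between = 267.67, MS_within = 122.96. F = 2.177, F_crit ≈ 2.975. Fail to reject H₀.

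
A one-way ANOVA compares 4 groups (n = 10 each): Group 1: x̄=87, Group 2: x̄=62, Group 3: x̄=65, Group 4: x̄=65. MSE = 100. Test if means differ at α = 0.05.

Grand mean = 69.75. SS_between = 4027.5, MS_between = 1342.5. F = 13.425, F_crit ≈ 2.866. Reject H₀.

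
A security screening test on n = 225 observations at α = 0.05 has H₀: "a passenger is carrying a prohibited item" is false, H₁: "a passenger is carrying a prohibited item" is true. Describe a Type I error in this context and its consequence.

Type I error: rejecting H₀ when it is true — concluding that a passenger is carrying a prohibited item when in fact it is not. Consequence: detaining an innocent passenger — delay and inconvenience.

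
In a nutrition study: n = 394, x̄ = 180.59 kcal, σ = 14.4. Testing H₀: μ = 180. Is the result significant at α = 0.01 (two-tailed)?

z = (180.59 - 180)/(14.4/√394) = 0.813. Since |z| ≤ 2.576, not significant at α = 0.01.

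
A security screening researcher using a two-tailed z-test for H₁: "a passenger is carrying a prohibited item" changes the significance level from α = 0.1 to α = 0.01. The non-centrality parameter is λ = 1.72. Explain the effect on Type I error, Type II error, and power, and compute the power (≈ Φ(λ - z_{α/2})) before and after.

Decreasing α from 0.1 to 0.01:
• Type I error rate decreases (α is the Type I rate by definition).
• Critical value moves from z_{α/2} = 1.645 to 2.576, so power = Φ(λ - z_{α/2}) goes from Φ(1.72 - 1.645) = 0.53 to Φ(1.72 - 2.576) = 0.196.
• Type II error rate β = 1 - power therefore increases (0.47 → 0.804).
Appropriate when false positives are costly — here, detaining an innocent passenger — delay and inconvenience.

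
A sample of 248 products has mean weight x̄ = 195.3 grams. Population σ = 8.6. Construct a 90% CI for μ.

CI = x̄ ± z*(σ/√n) = 195.3 ± 1.645(8.6/√248) = 195.3 ± 0.9 = (194.4, 196.2)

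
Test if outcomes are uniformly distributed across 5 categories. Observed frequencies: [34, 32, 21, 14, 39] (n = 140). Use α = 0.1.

Expected = 28 each. χ² = Σ(O-E)²/E = 14.929. df = 4, critical value = 7.779. Reject H₀.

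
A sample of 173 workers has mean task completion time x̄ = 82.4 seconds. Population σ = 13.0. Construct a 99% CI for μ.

CI = x̄ ± z*(σ/√n) = 82.4 ± 2.576(13.0/√173) = 82.4 ± 2.55 = (79.85, 84.95)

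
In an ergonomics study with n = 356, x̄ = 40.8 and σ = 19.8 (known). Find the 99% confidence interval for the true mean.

CI = x̄ ± z*(σ/√n) = 40.8 ± 2.576(19.8/√356) = 40.8 ± 2.7 = (38.1, 43.5)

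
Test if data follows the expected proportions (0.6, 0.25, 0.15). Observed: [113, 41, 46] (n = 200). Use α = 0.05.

Expected: [120.0, 50.0, 30.0]. χ² = 10.562. df = 2, critical = 5.991. Reject H₀.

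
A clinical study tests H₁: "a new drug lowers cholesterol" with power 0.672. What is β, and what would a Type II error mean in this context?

β = 1 - power = 1 - 0.672 = 0.328. A Type II error is failing to reject H₀ when H₀ is false (false negative) — here, failing to conclude that a new drug lowers cholesterol when in fact it is true. Consequence: shelving an effective drug — patients miss out on a treatment that would have helped.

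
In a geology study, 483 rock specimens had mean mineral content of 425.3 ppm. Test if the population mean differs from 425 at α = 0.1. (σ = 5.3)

z = (x̄ - μ₀)/(σ/√n) = (425.3 - 425)/(5.3/√483) = 1.244. Critical value: ±1.645. Since |1.244| ≤ 1.645, Fail to reject H₀.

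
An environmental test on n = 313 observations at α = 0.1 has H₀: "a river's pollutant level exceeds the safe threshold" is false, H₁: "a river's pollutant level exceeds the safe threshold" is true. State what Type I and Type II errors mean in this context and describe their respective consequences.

Type I (false positive): concluding that a river's pollutant level exceeds the safe threshold when it is not — shutting down a compliant factory unnecessarily. Type II (false negative): failing to conclude that a river's pollutant level exceeds the safe threshold when it is — allowing unsafe pollution to continue. Which is costlier depends on domain priorities and is a judgement call rather than a statistical fact.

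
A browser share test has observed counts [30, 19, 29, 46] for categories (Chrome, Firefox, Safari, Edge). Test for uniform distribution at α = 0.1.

Expected = 31 each. χ² = Σ(O-E)²/E = 12.065. df = 3, critical value = 6.251. Reject H₀.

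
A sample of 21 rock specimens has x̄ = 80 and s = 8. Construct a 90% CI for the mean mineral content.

CI = x̄ ± t*(s/√n) = 80 ± 1.725(8/√21) = (76.99, 83.01)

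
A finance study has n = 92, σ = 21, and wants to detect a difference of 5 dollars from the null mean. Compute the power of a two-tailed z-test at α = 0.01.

SE = σ/√n = 21/√92 = 2.189. Non-centrality λ = d/SE = 5/2.189 = 2.284. Power ≈ Φ(λ - z_{α/2}) = Φ(2.284 - 2.576) = Φ(-0.292) = 0.385.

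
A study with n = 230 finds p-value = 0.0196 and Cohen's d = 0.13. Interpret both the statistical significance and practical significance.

Statistically significant (p = 0.0196 < 0.05). Cohen's d = 0.13 indicates a very small effect size. Both statistical and practical significance should be considered.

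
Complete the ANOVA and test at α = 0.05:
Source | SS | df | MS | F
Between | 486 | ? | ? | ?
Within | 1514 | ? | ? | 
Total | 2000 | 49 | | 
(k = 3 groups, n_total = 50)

df_between = 2, df_within = 47. MS_between = 243.0, MS_within = 32.21. F = 7.544, F_crit ≈ 3.195. Reject H₀.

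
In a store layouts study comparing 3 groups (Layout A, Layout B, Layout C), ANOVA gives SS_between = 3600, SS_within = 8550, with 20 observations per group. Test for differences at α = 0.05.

df_between = 2, df_within = 57. F = MS_between/MS_within = 1800.0/150.0 = 12.0. F_crit ≈ 3.159. Reject H₀. At least one mean differs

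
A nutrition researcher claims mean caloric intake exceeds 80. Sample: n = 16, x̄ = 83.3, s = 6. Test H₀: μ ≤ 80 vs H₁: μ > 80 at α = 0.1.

t = (83.3 - 80)/(6/√16) = 2.2, df = 15. Critical t = 1.341. Reject H₀.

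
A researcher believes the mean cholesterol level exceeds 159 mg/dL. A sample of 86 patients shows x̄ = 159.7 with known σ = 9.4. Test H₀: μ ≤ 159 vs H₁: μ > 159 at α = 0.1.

z = 0.691. Critical value: 1.28. Fail to reject H₀.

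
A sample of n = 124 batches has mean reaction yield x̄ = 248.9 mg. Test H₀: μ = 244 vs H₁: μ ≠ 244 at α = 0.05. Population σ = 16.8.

z = (x̄ - μ₀)/(σ/√n) = (248.9 - 244)/(16.8/√124) = 3.248. Critical value: ±1.96. Since |3.248| > 1.96, Reject H₀.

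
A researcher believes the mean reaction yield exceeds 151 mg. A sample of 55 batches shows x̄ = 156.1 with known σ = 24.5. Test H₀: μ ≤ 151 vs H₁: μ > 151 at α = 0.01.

z = 1.544. Critical value: 2.33. Fail to reject H₀.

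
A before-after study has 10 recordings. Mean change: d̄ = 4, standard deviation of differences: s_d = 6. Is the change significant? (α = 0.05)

t = d̄/(s_d/√n) = 4/(6/√10) = 2.108. df = 9, critical t = ±2.262. Fail to reject H₀.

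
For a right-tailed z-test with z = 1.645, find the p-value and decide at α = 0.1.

p = P(Z > 1.645) = 1 - Φ(1.645) ≈ 0.05. Since p < 0.1, reject H₀ (significant) at α = 0.1.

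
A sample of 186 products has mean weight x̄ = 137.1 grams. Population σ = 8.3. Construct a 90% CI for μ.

CI = x̄ ± z*(σ/√n) = 137.1 ± 1.645(8.3/√186) = 137.1 ± 1.0 = (136.1, 138.1)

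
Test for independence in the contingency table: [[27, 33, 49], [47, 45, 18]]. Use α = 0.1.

χ² = 21.591. df = 2, critical = 4.605. Reject H₀. Variables are dependent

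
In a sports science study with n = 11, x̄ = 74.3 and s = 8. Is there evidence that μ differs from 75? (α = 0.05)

t = (x̄ - μ₀)/(s/√n) = (74.3 - 75)/(8/√11) = -0.29. df = 10, critical t = ±2.228. Fail to reject H₀.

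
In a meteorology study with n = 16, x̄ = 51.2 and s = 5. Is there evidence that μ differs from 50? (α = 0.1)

t = (x̄ - μ₀)/(s/√n) = (51.2 - 50)/(5/√16) = 0.96. df = 15, critical t = ±1.753. Fail to reject H₀.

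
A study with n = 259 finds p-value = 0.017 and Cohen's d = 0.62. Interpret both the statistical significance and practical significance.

Statistically significant (p = 0.017 < 0.05). Cohen's d = 0.62 indicates a medium effect size. Both statistical and practical significance should be considered.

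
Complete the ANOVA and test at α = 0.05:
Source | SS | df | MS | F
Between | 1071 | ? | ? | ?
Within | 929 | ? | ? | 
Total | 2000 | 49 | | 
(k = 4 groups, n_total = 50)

df_between = 3, df_within = 46. MS_between = 357.0, MS_within = 20.2. F = 17.677, F_crit ≈ 2.807. Reject H₀.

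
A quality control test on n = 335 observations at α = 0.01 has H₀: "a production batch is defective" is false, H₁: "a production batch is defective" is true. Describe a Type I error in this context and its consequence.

Type I error: rejecting H₀ when it is true — concluding that a production batch is defective when in fact it is not. Consequence: scrapping a good batch — wasted material and cost for no reason.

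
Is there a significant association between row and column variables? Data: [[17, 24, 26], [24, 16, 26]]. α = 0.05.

χ² = 2.788. df = 2, critical = 5.991. Fail to reject H₀. No evidence of dependence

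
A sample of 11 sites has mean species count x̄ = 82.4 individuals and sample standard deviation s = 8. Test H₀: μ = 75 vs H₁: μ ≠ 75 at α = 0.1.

t = (x̄ - μ₀)/(s/√n) = (82.4 - 75)/(8/√11) = 3.068. df = 10, critical t = ±1.812. Reject H₀.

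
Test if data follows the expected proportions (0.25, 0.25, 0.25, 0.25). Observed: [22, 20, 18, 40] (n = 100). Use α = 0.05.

Expected: [25.0, 25.0, 25.0, 25.0]. χ² = 12.32. df = 3, critical = 7.815. Reject H₀.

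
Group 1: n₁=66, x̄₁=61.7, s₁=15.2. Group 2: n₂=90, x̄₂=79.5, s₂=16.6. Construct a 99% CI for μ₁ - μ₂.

Difference = -17.8. SE = √(15.2²/66 + 16.6²/90) = 2.562. CI = (-24.4, -11.2)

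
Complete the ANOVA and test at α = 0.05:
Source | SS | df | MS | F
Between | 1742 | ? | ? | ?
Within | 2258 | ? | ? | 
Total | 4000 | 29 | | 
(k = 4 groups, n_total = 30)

df_between = 3, df_within = 26. MS_between = 580.67, MS_within = 86.85. F = 6.686, F_crit ≈ 2.975. Reject H₀.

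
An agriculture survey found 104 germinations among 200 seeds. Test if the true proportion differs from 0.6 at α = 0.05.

p̂ = 0.52, p₀ = 0.6. z = (p̂ - p₀)/√(p₀(1-p₀)/n) = -2.309. Critical: ±1.96. Reject H₀.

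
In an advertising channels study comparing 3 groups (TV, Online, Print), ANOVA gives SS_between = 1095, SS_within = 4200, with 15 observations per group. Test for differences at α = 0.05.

df_between = 2, df_within = 42. F = MS_between/MS_within = 547.5/100.0 = 5.475. F_crit ≈ 3.22. Reject H₀. At least one mean differs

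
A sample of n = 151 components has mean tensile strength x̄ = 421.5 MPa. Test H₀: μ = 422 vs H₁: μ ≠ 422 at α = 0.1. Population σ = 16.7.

z = (x̄ - μ₀)/(σ/√n) = (421.5 - 422)/(16.7/√151) = -0.368. Critical value: ±1.645. Since |-0.368| ≤ 1.645, Fail to reject H₀.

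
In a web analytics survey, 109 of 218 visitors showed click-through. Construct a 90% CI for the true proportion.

p̂ = 0.5. CI = p̂ ± z*√(p̂(1-p̂)/n) = (0.444, 0.556)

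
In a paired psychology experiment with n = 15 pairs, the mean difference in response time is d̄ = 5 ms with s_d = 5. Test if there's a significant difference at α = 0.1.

t = d̄/(s_d/√n) = 5/(5/√15) = 3.873. df = 14, critical t = ±1.761. Reject H₀.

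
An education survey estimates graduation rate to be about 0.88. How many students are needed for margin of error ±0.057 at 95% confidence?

n = z²p(1-p)/E² = 1.96²×0.88×0.12/0.057² = 124.9 → n = 125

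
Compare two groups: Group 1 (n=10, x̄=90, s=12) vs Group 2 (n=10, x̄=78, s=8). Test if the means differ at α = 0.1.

Pooled sp = 10.2. t = 2.631, df = 18. Critical t = ±1.734. Reject H₀.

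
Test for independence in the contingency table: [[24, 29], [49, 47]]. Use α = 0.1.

χ² = 0.453. df = 1, critical = 2.706. Fail to reject H₀. No evidence of dependence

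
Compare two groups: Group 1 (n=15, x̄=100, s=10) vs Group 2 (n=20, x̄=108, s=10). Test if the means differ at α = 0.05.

Pooled sp = 10.0. t = -2.342, df = 33. Critical t = ±2.035. Reject H₀.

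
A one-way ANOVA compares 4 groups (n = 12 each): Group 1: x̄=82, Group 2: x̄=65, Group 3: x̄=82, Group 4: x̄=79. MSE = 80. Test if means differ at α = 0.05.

Grand mean = 77.0. SS_between = 2376.0, MS_between = 792.0. F = 9.9, F_crit ≈ 2.816. Reject H₀.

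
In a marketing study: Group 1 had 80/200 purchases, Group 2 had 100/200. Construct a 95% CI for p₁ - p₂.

p̂₁ = 0.4, p̂₂ = 0.5. Difference = -0.1. CI = (-0.197, -0.003)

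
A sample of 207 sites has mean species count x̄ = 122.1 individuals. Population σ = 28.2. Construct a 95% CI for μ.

CI = x̄ ± z*(σ/√n) = 122.1 ± 1.96(28.2/√207) = 122.1 ± 3.84 = (118.26, 125.94)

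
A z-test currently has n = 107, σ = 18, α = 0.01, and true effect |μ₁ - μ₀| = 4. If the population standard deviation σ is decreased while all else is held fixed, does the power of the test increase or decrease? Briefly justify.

Power increases: a smaller σ shrinks the standard error σ/√n, moving the sampling distribution under H₁ further from the critical value.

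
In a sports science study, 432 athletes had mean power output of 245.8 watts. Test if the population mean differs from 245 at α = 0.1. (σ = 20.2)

z = (x̄ - μ₀)/(σ/√n) = (245.8 - 245)/(20.2/√432) = 0.823. Critical value: ±1.645. Since |0.823| ≤ 1.645, Fail to reject H₀.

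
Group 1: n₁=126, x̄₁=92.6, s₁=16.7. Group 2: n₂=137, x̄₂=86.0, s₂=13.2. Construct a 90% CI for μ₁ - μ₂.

Difference = 6.6. SE = √(16.7²/126 + 13.2²/137) = 1.867. CI = (3.53, 9.67)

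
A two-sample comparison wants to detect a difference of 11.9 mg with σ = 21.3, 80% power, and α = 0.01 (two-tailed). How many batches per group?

n per group = 2(z_α/2 + z_β)²σ²/d² = 2×(2.576 + 0.84)²×21.3²/11.9² = 74.8 → n = 75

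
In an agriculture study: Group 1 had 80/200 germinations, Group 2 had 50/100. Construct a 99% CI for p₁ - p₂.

p̂₁ = 0.4, p̂₂ = 0.5. Difference = -0.1. CI = (-0.257, 0.057)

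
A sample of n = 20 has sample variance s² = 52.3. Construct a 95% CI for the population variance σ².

df = 19. χ²_{0.025} = 32.852, χ²_{0.975} = 8.907. CI for σ² = ((n-1)s²/χ²_{α/2}, (n-1)s²/χ²_{1-α/2}) = (19·52.3/32.852, 19·52.3/8.907) = (30.25, 111.56)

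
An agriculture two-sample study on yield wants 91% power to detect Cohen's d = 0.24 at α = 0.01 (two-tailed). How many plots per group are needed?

z_{α/2} = 2.576, z_β = Φ⁻¹(0.91) = 1.341. For small effect (d = 0.24): n per group = 2(z_{α/2} + z_β)²/d² = 2(2.576 + 1.341)²/0.24² = 532.7 → 533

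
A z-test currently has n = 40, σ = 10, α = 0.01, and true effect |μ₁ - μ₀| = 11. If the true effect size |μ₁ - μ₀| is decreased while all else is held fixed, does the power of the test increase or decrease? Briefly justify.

Power decreases: a smaller true effect decreases the non-centrality λ = |μ₁ - μ₀|/(σ/√n).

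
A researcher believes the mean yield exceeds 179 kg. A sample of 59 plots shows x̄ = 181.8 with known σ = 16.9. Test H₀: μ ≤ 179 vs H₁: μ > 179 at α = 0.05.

z = 1.273. Critical value: 1.645. Fail to reject H₀.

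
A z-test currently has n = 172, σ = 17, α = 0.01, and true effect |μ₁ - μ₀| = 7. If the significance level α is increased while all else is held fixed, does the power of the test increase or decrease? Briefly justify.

Power increases: a larger α lowers the critical value, so more of the H₁ sampling distribution falls in the rejection region.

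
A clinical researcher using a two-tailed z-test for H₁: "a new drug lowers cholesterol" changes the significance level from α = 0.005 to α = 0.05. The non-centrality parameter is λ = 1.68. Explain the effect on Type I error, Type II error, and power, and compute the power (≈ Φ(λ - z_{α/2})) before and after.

Increasing α from 0.005 to 0.05:
• Type I error rate increases (α is the Type I rate by definition).
• Critical value moves from z_{α/2} = 2.807 to 1.96, so power = Φ(λ - z_{α/2}) goes from Φ(1.68 - 2.807) = 0.13 to Φ(1.68 - 1.96) = 0.39.
• Type II error rate β = 1 - power therefore decreases (0.87 → 0.61).
Appropriate when false negatives are costly — here, shelving an effective drug — patients miss out on a treatment that would have helped.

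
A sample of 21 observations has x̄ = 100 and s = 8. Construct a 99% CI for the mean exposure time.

CI = x̄ ± t*(s/√n) = 100 ± 2.845(8/√21) = (95.03, 104.97)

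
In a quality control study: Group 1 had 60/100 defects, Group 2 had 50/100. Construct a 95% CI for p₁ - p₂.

p̂₁ = 0.6, p̂₂ = 0.5. Difference = 0.1. CI = (-0.037, 0.237)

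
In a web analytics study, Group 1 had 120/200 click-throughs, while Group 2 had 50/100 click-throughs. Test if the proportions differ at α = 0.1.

p̂₁ = 0.6, p̂₂ = 0.5, pooled p̂ = 0.567. z = 1.648. Critical: ±1.645. Reject H₀.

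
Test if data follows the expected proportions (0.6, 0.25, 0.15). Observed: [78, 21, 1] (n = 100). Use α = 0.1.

Expected: [60.0, 25.0, 15.0]. χ² = 19.107. df = 2, critical = 4.605. Reject H₀.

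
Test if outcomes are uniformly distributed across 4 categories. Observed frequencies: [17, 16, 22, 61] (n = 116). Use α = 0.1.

Expected = 29 each. χ² = Σ(O-E)²/E = 47.793. df = 3, critical value = 6.251. Reject H₀.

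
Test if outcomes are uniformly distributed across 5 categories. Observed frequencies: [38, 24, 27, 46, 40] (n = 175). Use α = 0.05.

Expected = 35 each. χ² = Σ(O-E)²/E = 9.714. df = 4, critical value = 9.488. Reject H₀.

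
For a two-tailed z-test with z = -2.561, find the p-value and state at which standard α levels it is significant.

p = 2·P(Z > |-2.561|) = 2·(1 - Φ(2.561)) ≈ 0.0104. Significant at α = 0.1; Significant at α = 0.05.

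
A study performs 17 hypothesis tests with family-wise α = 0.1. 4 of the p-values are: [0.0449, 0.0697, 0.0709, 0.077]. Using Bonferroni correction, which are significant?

Bonferroni α = 0.1/17 = 0.00588. None of the given p-values are significant.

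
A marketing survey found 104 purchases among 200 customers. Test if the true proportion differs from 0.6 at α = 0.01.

p̂ = 0.52, p₀ = 0.6. z = (p̂ - p₀)/√(p₀(1-p₀)/n) = -2.309. Critical: ±2.576. Fail to reject H₀.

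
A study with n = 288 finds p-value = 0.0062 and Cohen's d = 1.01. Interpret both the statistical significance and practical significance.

Statistically significant (p = 0.0062 < 0.05). Cohen's d = 1.01 indicates a large effect size. Both statistical and practical significance should be considered.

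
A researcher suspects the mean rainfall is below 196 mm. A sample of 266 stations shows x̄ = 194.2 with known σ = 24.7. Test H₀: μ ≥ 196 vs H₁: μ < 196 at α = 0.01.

z = -1.189. Critical value: -2.33. Fail to reject H₀.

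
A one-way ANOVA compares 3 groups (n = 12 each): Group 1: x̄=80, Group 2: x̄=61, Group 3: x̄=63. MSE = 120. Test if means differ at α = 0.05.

Grand mean = 68.0. SS_between = 2616.0, MS_between = 1308.0. F = 10.9, F_crit ≈ 3.285. Reject H₀.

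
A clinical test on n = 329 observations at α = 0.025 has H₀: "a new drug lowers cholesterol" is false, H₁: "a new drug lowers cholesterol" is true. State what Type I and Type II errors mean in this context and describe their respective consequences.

Type I (false positive): concluding that a new drug lowers cholesterol when it is not — approving an ineffective drug — patients take a useless medication and may skip effective alternatives. Type II (false negative): failing to conclude that a new drug lowers cholesterol when it is — shelving an effective drug — patients miss out on a treatment that would have helped. Which is costlier depends on domain priorities and is a judgement call rather than a statistical fact.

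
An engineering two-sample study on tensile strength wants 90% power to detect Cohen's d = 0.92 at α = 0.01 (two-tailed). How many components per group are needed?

z_{α/2} = 2.576, z_β = Φ⁻¹(0.9) = 1.282. For large effect (d = 0.92): n per group = 2(z_{α/2} + z_β)²/d² = 2(2.576 + 1.282)²/0.92² = 35.2 → 36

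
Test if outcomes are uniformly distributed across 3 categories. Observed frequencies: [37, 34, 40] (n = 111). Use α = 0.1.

Expected = 37 each. χ² = Σ(O-E)²/E = 0.486. df = 2, critical value = 4.605. Fail to reject H₀.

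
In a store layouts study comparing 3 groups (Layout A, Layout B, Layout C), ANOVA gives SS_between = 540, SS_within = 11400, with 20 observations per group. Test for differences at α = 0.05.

df_between = 2, df_within = 57. F = MS_between/MS_within = 270.0/200.0 = 1.35. F_crit ≈ 3.159. Fail to reject H₀.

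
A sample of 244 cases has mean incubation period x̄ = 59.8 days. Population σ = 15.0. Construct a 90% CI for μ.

CI = x̄ ± z*(σ/√n) = 59.8 ± 1.645(15.0/√244) = 59.8 ± 1.58 = (58.22, 61.38)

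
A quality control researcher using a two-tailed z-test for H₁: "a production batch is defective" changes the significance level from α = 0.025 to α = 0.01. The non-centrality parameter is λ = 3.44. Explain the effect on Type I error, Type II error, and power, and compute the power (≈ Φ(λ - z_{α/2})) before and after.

Decreasing α from 0.025 to 0.01:
• Type I error rate decreases (α is the Type I rate by definition).
• Critical value moves from z_{α/2} = 2.241 to 2.576, so power = Φ(λ - z_{α/2}) goes from Φ(3.44 - 2.241) = 0.885 to Φ(3.44 - 2.576) = 0.806.
• Type II error rate β = 1 - power therefore increases (0.115 → 0.194).
Appropriate when false positives are costly — here, scrapping a good batch — wasted material and cost for no reason.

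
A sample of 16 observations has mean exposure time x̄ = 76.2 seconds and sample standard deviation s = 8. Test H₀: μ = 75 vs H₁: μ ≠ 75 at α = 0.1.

t = (x̄ - μ₀)/(s/√n) = (76.2 - 75)/(8/√16) = 0.6. df = 15, critical t = ±1.753. Fail to reject H₀.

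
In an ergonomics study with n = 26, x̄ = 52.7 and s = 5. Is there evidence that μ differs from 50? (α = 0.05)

t = (x̄ - μ₀)/(s/√n) = (52.7 - 50)/(5/√26) = 2.753. df = 25, critical t = ±2.06. Reject H₀.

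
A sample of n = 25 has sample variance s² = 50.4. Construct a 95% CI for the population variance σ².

df = 24. χ²_{0.025} = 39.364, χ²_{0.975} = 12.401. CI for σ² = ((n-1)s²/χ²_{α/2}, (n-1)s²/χ²_{1-α/2}) = (24·50.4/39.364, 24·50.4/12.401) = (30.73, 97.54)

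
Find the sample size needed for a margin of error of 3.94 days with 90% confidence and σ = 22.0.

n = (z*σ/E)² = (1.645×22.0/3.94)² = 84.4 → n = 85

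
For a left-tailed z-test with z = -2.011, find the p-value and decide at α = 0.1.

p = P(Z < -2.011) = Φ(-2.011) ≈ 0.0222. Since p < 0.1, reject H₀ (significant) at α = 0.1.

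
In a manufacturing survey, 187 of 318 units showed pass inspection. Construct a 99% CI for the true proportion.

p̂ = 0.588. CI = p̂ ± z*√(p̂(1-p̂)/n) = (0.517, 0.659)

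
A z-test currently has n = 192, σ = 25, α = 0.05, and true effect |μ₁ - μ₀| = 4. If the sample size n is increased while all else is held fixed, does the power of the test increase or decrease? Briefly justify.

Power increases: a larger n shrinks the standard error σ/√n, moving the sampling distribution under H₁ further from the critical value.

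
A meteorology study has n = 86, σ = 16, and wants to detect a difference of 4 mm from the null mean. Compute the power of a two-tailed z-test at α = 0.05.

SE = σ/√n = 16/√86 = 1.725. Non-centrality λ = d/SE = 4/1.725 = 2.318. Power ≈ Φ(λ - z_{α/2}) = Φ(2.318 - 1.96) = Φ(0.358) = 0.64.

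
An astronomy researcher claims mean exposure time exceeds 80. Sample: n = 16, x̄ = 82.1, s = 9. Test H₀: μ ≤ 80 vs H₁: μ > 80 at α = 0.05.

t = (82.1 - 80)/(9/√16) = 0.933, df = 15. Critical t = 1.753. Fail to reject H₀.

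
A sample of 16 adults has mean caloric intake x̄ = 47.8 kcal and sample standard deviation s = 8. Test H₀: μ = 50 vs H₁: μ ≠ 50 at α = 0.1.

t = (x̄ - μ₀)/(s/√n) = (47.8 - 50)/(8/√16) = -1.1. df = 15, critical t = ±1.753. Fail to reject H₀.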